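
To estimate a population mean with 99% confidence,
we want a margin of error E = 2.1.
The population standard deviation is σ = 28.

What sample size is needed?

Answer: n = 1180

Derivation:
z_0.005 = 2.576
n = (z×σ/E)² = (2.576×28/2.1)²
n = 1179.6935
Round up: n = 1180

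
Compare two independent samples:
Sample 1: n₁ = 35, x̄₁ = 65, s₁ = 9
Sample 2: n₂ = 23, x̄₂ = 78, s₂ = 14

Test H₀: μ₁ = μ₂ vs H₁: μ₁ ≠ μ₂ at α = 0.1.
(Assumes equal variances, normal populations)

Pooled variance: s²_p = [34×9² + 22×14²]/(56) = 126.1786
s_p = 11.2329
SE = s_p×√(1/n₁ + 1/n₂) = 11.2329×√(1/35 + 1/23) = 3.0151
t = (x̄₁ - x̄₂)/SE = (65 - 78)/3.0151 = -4.3116
df = 56, t-critical = ±1.673
Decision: reject H₀

Answer: t = -4.3116, reject H₀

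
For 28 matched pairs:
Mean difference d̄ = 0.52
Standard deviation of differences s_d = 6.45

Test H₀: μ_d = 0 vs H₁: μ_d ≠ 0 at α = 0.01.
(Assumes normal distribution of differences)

Answer: t = 0.4266, fail to reject H₀

Derivation:
df = n - 1 = 27
SE = s_d/√n = 6.45/√28 = 1.2189
t = d̄/SE = 0.52/1.2189 = 0.4266
Critical value: t_{0.005,27} = ±2.771
p-value ≈ 0.6731
Decision: fail to reject H₀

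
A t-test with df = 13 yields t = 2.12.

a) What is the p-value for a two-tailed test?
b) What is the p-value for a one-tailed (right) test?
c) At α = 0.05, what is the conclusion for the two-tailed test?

Using t-distribution with df = 13:
a) Two-tailed: p = 2×P(T > 2.12) = 0.0538
b) One-tailed: p = P(T > 2.12) = 0.0269
c) 0.0538 ≥ 0.05, fail to reject H₀

Answer: a) 0.0538, b) 0.0269, c) fail to reject H₀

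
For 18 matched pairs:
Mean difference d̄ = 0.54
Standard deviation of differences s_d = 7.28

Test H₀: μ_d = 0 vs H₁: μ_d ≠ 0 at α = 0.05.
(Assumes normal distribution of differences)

Answer: t = 0.3147, fail to reject H₀

Derivation:
df = n - 1 = 17
SE = s_d/√n = 7.28/√18 = 1.7159
t = d̄/SE = 0.54/1.7159 = 0.3147
Critical value: t_{0.025,17} = ±2.110
p-value ≈ 0.7568
Decision: fail to reject H₀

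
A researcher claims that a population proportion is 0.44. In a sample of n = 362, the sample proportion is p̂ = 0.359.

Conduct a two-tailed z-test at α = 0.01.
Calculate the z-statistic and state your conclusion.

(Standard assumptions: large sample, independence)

Answer: z = -3.1046, reject H₀

Derivation:
H₀: p = 0.44, H₁: p ≠ 0.44
Standard error: SE = √(p₀(1-p₀)/n) = √(0.44×0.56/362) = 0.026090
z-statistic: z = (p̂ - p₀)/SE = (0.359 - 0.44)/0.026090 = -3.1046
Critical value: z_0.005 = ±2.576
p-value = 0.0019
Decision: reject H₀ at α = 0.01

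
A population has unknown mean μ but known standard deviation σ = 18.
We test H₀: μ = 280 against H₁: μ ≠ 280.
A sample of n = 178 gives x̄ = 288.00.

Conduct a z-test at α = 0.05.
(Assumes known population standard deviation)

Standard error: SE = σ/√n = 18/√178 = 1.3492
z-statistic: z = (x̄ - μ₀)/SE = (288.00 - 280)/1.3492 = 5.9294
Critical value: ±1.960
p-value < 0.0001
Decision: reject H₀

Answer: z = 5.9294, reject H₀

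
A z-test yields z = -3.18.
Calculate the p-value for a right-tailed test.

Answer: p-value ≈ 0.9993

Derivation:
For z = -3.18:
p = P(Z > -3.18) = 1 - Φ(-3.18) = 0.9993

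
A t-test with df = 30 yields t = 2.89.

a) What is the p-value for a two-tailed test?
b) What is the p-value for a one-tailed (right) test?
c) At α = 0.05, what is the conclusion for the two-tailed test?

Using t-distribution with df = 30:
a) Two-tailed: p = 2×P(T > 2.89) = 0.0071
b) One-tailed: p = P(T > 2.89) = 0.0035
c) 0.0071 < 0.05, reject H₀

Answer: a) 0.0071, b) 0.0035, c) reject H₀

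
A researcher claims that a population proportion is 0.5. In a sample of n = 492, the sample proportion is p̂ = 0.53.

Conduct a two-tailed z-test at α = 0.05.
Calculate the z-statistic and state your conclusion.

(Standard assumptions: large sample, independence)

H₀: p = 0.5, H₁: p ≠ 0.5
Standard error: SE = √(p₀(1-p₀)/n) = √(0.5×0.5/492) = 0.022542
z-statistic: z = (p̂ - p₀)/SE = (0.53 - 0.5)/0.022542 = 1.3308
Critical value: z_0.025 = ±1.960
p-value = 0.1833
Decision: fail to reject H₀ at α = 0.05

Answer: z = 1.3308, fail to reject H₀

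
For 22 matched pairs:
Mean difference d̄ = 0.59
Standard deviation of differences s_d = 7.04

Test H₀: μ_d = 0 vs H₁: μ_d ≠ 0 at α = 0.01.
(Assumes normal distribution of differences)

df = n - 1 = 21
SE = s_d/√n = 7.04/√22 = 1.5009
t = d̄/SE = 0.59/1.5009 = 0.3931
Critical value: t_{0.005,21} = ±2.831
p-value ≈ 0.6982
Decision: fail to reject H₀

Answer: t = 0.3931, fail to reject H₀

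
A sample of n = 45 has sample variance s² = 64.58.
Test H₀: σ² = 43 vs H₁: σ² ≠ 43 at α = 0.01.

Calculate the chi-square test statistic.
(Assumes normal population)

df = n - 1 = 44
χ² = (n-1)s²/σ₀² = 44×64.58/43 = 66.0819
Critical values: χ²_{0.995,44} = 23.584, χ²_{0.005,44} = 71.893
Rejection region: χ² < 23.584 or χ² > 71.893
Decision: fail to reject H₀

Answer: χ² = 66.0819, fail to reject H₀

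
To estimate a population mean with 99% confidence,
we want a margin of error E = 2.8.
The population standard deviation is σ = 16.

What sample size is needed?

Answer: n = 217

Derivation:
z_0.005 = 2.576
n = (z×σ/E)² = (2.576×16/2.8)²
n = 216.6784
Round up: n = 217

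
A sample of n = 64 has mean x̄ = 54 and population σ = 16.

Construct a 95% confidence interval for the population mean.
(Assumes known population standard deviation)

Answer: (50.0800, 57.9200)

Derivation:
Confidence level: 95%, α = 0.05
z_0.025 = 1.960
SE = σ/√n = 16/√64 = 2.0000
Margin of error = 1.960 × 2.0000 = 3.9200
CI: x̄ ± margin = 54 ± 3.9200
CI: (50.0800, 57.9200)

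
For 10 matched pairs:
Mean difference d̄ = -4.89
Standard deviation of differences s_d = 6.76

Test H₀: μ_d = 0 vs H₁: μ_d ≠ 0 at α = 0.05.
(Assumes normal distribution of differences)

df = n - 1 = 9
SE = s_d/√n = 6.76/√10 = 2.1377
t = d̄/SE = -4.89/2.1377 = -2.2875
Critical value: t_{0.025,9} = ±2.262
p-value ≈ 0.0480
Decision: reject H₀

Answer: t = -2.2875, reject H₀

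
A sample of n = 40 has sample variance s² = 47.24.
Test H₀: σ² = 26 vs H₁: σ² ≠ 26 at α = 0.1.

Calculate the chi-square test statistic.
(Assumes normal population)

df = n - 1 = 39
χ² = (n-1)s²/σ₀² = 39×47.24/26 = 70.8600
Critical values: χ²_{0.95,39} = 25.695, χ²_{0.05,39} = 54.572
Rejection region: χ² < 25.695 or χ² > 54.572
Decision: reject H₀

Answer: χ² = 70.8600, reject H₀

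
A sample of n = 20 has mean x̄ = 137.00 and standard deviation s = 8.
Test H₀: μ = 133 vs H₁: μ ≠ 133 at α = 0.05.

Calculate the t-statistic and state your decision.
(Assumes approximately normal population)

df = n - 1 = 19
SE = s/√n = 8/√20 = 1.7889
t = (x̄ - μ₀)/SE = (137.00 - 133)/1.7889 = 2.2360
Critical value: t_{0.025,19} = ±2.093
p-value ≈ 0.0375
Decision: reject H₀

Answer: t = 2.2360, reject H₀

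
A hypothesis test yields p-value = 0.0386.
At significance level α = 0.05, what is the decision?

Answer: reject H₀

Derivation:
Compare p-value to α:
0.0386 < 0.05
Decision: reject H₀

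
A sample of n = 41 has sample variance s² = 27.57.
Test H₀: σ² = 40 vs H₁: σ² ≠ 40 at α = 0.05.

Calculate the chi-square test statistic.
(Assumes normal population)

df = n - 1 = 40
χ² = (n-1)s²/σ₀² = 40×27.57/40 = 27.5700
Critical values: χ²_{0.975,40} = 24.433, χ²_{0.025,40} = 59.342
Rejection region: χ² < 24.433 or χ² > 59.342
Decision: fail to reject H₀

Answer: χ² = 27.5700, fail to reject H₀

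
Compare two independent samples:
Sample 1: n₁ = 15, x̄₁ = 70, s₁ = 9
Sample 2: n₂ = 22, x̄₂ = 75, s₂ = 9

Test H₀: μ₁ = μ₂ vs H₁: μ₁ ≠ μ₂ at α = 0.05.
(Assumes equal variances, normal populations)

Pooled variance: s²_p = [14×9² + 21×9²]/(35) = 81.0000
s_p = 9.0000
SE = s_p×√(1/n₁ + 1/n₂) = 9.0000×√(1/15 + 1/22) = 3.0136
t = (x̄₁ - x̄₂)/SE = (70 - 75)/3.0136 = -1.6591
df = 35, t-critical = ±2.030
Decision: fail to reject H₀

Answer: t = -1.6591, fail to reject H₀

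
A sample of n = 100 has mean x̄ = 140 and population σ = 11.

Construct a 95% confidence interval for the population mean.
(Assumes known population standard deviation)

Confidence level: 95%, α = 0.05
z_0.025 = 1.960
SE = σ/√n = 11/√100 = 1.1000
Margin of error = 1.960 × 1.1000 = 2.1560
CI: x̄ ± margin = 140 ± 2.1560
CI: (137.8440, 142.1560)

Answer: (137.8440, 142.1560)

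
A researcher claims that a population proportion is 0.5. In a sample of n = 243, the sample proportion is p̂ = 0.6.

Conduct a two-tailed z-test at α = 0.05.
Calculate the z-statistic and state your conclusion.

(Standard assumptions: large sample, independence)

H₀: p = 0.5, H₁: p ≠ 0.5
Standard error: SE = √(p₀(1-p₀)/n) = √(0.5×0.5/243) = 0.032075
z-statistic: z = (p̂ - p₀)/SE = (0.6 - 0.5)/0.032075 = 3.1177
Critical value: z_0.025 = ±1.960
p-value = 0.0018
Decision: reject H₀ at α = 0.05

Answer: z = 3.1177, reject H₀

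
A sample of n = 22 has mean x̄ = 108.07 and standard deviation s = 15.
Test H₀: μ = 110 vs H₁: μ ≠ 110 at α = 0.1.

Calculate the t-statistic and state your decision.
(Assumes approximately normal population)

Answer: t = -0.6035, fail to reject H₀

Derivation:
df = n - 1 = 21
SE = s/√n = 15/√22 = 3.1980
t = (x̄ - μ₀)/SE = (108.07 - 110)/3.1980 = -0.6035
Critical value: t_{0.05,21} = ±1.721
p-value ≈ 0.5526
Decision: fail to reject H₀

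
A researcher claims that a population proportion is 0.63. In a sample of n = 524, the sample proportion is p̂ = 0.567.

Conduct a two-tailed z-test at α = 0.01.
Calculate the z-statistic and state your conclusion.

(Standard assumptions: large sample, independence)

Answer: z = -2.9871, reject H₀

Derivation:
H₀: p = 0.63, H₁: p ≠ 0.63
Standard error: SE = √(p₀(1-p₀)/n) = √(0.63×0.37/524) = 0.021091
z-statistic: z = (p̂ - p₀)/SE = (0.567 - 0.63)/0.021091 = -2.9871
Critical value: z_0.005 = ±2.576
p-value = 0.0028
Decision: reject H₀ at α = 0.01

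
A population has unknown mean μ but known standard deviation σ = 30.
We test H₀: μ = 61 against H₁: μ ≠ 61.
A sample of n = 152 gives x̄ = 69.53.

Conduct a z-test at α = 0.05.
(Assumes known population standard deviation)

Answer: z = 3.5055, reject H₀

Derivation:
Standard error: SE = σ/√n = 30/√152 = 2.4333
z-statistic: z = (x̄ - μ₀)/SE = (69.53 - 61)/2.4333 = 3.5055
Critical value: ±1.960
p-value = 0.0005
Decision: reject H₀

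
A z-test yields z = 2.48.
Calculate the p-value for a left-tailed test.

For z = 2.48:
p = P(Z < 2.48) = Φ(2.48) = 0.9934

Answer: p-value ≈ 0.9934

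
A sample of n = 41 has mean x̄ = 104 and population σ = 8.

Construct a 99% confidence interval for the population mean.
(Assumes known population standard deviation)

Answer: (100.7815, 107.2185)

Derivation:
Confidence level: 99%, α = 0.01
z_0.005 = 2.576
SE = σ/√n = 8/√41 = 1.2494
Margin of error = 2.576 × 1.2494 = 3.2185
CI: x̄ ± margin = 104 ± 3.2185
CI: (100.7815, 107.2185)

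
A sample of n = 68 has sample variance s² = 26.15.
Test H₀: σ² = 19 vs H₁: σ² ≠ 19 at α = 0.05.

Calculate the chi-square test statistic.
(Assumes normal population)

Answer: χ² = 92.2132, reject H₀

Derivation:
df = n - 1 = 67
χ² = (n-1)s²/σ₀² = 67×26.15/19 = 92.2132
Critical values: χ²_{0.975,67} = 46.261, χ²_{0.025,67} = 91.519
Rejection region: χ² < 46.261 or χ² > 91.519
Decision: reject H₀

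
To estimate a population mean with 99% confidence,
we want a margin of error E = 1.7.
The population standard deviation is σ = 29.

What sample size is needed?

Answer: n = 1932

Derivation:
z_0.005 = 2.576
n = (z×σ/E)² = (2.576×29/1.7)²
n = 1931.0338
Round up: n = 1932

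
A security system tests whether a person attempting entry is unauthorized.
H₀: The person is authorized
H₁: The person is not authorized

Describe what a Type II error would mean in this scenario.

Type I error (α): Rejecting H₀ when H₀ is true
Type II error (β): Failing to reject H₀ when H₁ is true

Answer: Granting entry to an unauthorized person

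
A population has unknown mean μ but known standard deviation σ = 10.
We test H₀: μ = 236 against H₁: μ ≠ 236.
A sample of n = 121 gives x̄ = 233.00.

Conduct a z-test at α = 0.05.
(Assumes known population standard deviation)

Standard error: SE = σ/√n = 10/√121 = 0.9091
z-statistic: z = (x̄ - μ₀)/SE = (233.00 - 236)/0.9091 = -3.3000
Critical value: ±1.960
p-value = 0.0010
Decision: reject H₀

Answer: z = -3.3000, reject H₀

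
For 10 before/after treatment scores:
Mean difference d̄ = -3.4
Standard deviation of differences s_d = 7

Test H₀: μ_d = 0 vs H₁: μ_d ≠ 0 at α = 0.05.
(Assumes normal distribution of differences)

Answer: t = -1.5360, fail to reject H₀

Derivation:
df = n - 1 = 9
SE = s_d/√n = 7/√10 = 2.2136
t = d̄/SE = -3.4/2.2136 = -1.5360
Critical value: t_{0.025,9} = ±2.262
p-value ≈ 0.1589
Decision: fail to reject H₀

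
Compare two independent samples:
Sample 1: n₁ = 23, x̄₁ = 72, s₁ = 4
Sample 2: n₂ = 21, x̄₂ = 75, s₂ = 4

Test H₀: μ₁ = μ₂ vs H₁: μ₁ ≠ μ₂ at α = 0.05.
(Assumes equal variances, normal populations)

Answer: t = -2.4849, reject H₀

Derivation:
Pooled variance: s²_p = [22×4² + 20×4²]/(42) = 16.0000
s_p = 4.0000
SE = s_p×√(1/n₁ + 1/n₂) = 4.0000×√(1/23 + 1/21) = 1.2073
t = (x̄₁ - x̄₂)/SE = (72 - 75)/1.2073 = -2.4849
df = 42, t-critical = ±2.018
Decision: reject H₀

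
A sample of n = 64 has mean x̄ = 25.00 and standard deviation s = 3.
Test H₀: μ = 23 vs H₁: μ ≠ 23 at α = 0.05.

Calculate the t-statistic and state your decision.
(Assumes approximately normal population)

Answer: t = 5.3333, reject H₀

Derivation:
df = n - 1 = 63
SE = s/√n = 3/√64 = 0.3750
t = (x̄ - μ₀)/SE = (25.00 - 23)/0.3750 = 5.3333
Critical value: t_{0.025,63} = ±1.998
p-value < 0.0001
Decision: reject H₀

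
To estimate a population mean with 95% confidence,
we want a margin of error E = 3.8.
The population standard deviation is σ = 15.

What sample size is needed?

Answer: n = 60

Derivation:
z_0.025 = 1.960
n = (z×σ/E)² = (1.960×15/3.8)²
n = 59.8587
Round up: n = 60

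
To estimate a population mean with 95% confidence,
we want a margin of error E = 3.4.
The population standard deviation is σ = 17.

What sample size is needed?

z_0.025 = 1.960
n = (z×σ/E)² = (1.960×17/3.4)²
n = 96.0400
Round up: n = 97

Answer: n = 97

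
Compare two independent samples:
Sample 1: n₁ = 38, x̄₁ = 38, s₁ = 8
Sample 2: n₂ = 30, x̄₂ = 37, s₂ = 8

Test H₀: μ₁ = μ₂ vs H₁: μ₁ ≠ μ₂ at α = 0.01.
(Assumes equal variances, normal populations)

Answer: t = 0.5118, fail to reject H₀

Derivation:
Pooled variance: s²_p = [37×8² + 29×8²]/(66) = 64.0000
s_p = 8.0000
SE = s_p×√(1/n₁ + 1/n₂) = 8.0000×√(1/38 + 1/30) = 1.9539
t = (x̄₁ - x̄₂)/SE = (38 - 37)/1.9539 = 0.5118
df = 66, t-critical = ±2.652
Decision: fail to reject H₀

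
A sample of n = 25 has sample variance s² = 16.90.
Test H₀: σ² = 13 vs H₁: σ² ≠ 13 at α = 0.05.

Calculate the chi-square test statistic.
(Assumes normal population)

df = n - 1 = 24
χ² = (n-1)s²/σ₀² = 24×16.90/13 = 31.2000
Critical values: χ²_{0.975,24} = 12.401, χ²_{0.025,24} = 39.364
Rejection region: χ² < 12.401 or χ² > 39.364
Decision: fail to reject H₀

Answer: χ² = 31.2000, fail to reject H₀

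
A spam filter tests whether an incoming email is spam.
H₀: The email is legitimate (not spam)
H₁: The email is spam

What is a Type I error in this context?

Answer: Marking a legitimate email as spam

Derivation:
A Type I error (probability α) occurs when we reject a true H₀.
A Type II error (probability β) occurs when we fail to reject a false H₀.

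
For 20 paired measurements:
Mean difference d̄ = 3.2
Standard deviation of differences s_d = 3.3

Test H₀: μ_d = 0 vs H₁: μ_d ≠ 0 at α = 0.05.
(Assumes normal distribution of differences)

Answer: t = 4.3366, reject H₀

Derivation:
df = n - 1 = 19
SE = s_d/√n = 3.3/√20 = 0.7379
t = d̄/SE = 3.2/0.7379 = 4.3366
Critical value: t_{0.025,19} = ±2.093
p-value ≈ 0.0004
Decision: reject H₀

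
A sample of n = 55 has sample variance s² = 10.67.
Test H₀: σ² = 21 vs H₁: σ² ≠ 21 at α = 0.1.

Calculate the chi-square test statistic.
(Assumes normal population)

Answer: χ² = 27.4371, reject H₀

Derivation:
df = n - 1 = 54
χ² = (n-1)s²/σ₀² = 54×10.67/21 = 27.4371
Critical values: χ²_{0.95,54} = 38.116, χ²_{0.05,54} = 72.153
Rejection region: χ² < 38.116 or χ² > 72.153
Decision: reject H₀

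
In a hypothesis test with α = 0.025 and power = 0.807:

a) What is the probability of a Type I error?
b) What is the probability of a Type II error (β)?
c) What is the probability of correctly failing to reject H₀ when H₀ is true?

Answer: a) 0.025, b) 0.193, c) 0.975

Derivation:
a) Type I error probability = α = 0.025
b) Power = P(reject H₀ | H₁ true) = 1 - β = 0.807, so Type II error probability = β = 1 - Power = 0.193
c) P(fail to reject H₀ | H₀ true) = 1 - α = 0.975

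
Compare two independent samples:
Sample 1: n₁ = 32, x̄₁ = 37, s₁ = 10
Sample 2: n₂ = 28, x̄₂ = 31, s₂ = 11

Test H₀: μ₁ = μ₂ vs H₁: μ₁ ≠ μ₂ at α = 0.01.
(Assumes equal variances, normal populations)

Answer: t = 2.2130, fail to reject H₀

Derivation:
Pooled variance: s²_p = [31×10² + 27×11²]/(58) = 109.7759
s_p = 10.4774
SE = s_p×√(1/n₁ + 1/n₂) = 10.4774×√(1/32 + 1/28) = 2.7113
t = (x̄₁ - x̄₂)/SE = (37 - 31)/2.7113 = 2.2130
df = 58, t-critical = ±2.663
Decision: fail to reject H₀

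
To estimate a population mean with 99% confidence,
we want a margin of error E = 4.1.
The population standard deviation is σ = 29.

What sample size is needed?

z_0.005 = 2.576
n = (z×σ/E)² = (2.576×29/4.1)²
n = 331.9862
Round up: n = 332

Answer: n = 332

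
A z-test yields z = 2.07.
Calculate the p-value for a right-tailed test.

Answer: p-value ≈ 0.0192

Derivation:
For z = 2.07:
p = P(Z > 2.07) = 1 - Φ(2.07) = 0.0192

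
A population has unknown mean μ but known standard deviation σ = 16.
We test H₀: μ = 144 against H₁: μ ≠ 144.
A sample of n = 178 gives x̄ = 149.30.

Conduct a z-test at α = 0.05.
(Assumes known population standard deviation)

Answer: z = 4.4192, reject H₀

Derivation:
Standard error: SE = σ/√n = 16/√178 = 1.1993
z-statistic: z = (x̄ - μ₀)/SE = (149.30 - 144)/1.1993 = 4.4192
Critical value: ±1.960
p-value < 0.0001
Decision: reject H₀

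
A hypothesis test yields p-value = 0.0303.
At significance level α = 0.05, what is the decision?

Compare p-value to α:
0.0303 < 0.05
Decision: reject H₀

Answer: reject H₀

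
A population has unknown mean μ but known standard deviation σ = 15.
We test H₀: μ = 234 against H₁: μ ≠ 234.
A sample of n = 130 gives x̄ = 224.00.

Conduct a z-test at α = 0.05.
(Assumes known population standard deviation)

Answer: z = -7.6011, reject H₀

Derivation:
Standard error: SE = σ/√n = 15/√130 = 1.3156
z-statistic: z = (x̄ - μ₀)/SE = (224.00 - 234)/1.3156 = -7.6011
Critical value: ±1.960
p-value < 0.0001
Decision: reject H₀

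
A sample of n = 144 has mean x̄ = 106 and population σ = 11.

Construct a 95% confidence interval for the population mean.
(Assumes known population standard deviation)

Answer: (104.2033, 107.7967)

Derivation:
Confidence level: 95%, α = 0.05
z_0.025 = 1.960
SE = σ/√n = 11/√144 = 0.9167
Margin of error = 1.960 × 0.9167 = 1.7967
CI: x̄ ± margin = 106 ± 1.7967
CI: (104.2033, 107.7967)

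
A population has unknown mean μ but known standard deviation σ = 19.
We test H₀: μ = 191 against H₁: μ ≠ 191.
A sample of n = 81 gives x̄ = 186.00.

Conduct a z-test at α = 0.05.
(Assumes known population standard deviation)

Standard error: SE = σ/√n = 19/√81 = 2.1111
z-statistic: z = (x̄ - μ₀)/SE = (186.00 - 191)/2.1111 = -2.3684
Critical value: ±1.960
p-value = 0.0179
Decision: reject H₀

Answer: z = -2.3684, reject H₀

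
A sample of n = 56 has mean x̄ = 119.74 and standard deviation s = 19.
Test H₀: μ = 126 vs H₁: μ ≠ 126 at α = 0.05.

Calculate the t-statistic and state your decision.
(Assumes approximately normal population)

Answer: t = -2.4655, reject H₀

Derivation:
df = n - 1 = 55
SE = s/√n = 19/√56 = 2.5390
t = (x̄ - μ₀)/SE = (119.74 - 126)/2.5390 = -2.4655
Critical value: t_{0.025,55} = ±2.004
p-value ≈ 0.0168
Decision: reject H₀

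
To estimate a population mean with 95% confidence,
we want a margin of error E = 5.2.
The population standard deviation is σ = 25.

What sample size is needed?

z_0.025 = 1.960
n = (z×σ/E)² = (1.960×25/5.2)²
n = 88.7944
Round up: n = 89

Answer: n = 89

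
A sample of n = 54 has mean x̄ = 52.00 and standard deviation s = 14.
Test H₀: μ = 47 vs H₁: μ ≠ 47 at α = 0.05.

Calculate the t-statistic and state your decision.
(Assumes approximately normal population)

Answer: t = 2.6244, reject H₀

Derivation:
df = n - 1 = 53
SE = s/√n = 14/√54 = 1.9052
t = (x̄ - μ₀)/SE = (52.00 - 47)/1.9052 = 2.6244
Critical value: t_{0.025,53} = ±2.006
p-value ≈ 0.0113
Decision: reject H₀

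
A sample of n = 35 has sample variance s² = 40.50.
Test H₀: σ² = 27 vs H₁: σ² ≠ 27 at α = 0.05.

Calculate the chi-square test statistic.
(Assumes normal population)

df = n - 1 = 34
χ² = (n-1)s²/σ₀² = 34×40.50/27 = 51.0000
Critical values: χ²_{0.975,34} = 19.806, χ²_{0.025,34} = 51.966
Rejection region: χ² < 19.806 or χ² > 51.966
Decision: fail to reject H₀

Answer: χ² = 51.0000, fail to reject H₀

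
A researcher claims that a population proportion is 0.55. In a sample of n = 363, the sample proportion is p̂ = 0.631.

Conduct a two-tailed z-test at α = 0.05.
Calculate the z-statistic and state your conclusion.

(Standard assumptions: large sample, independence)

H₀: p = 0.55, H₁: p ≠ 0.55
Standard error: SE = √(p₀(1-p₀)/n) = √(0.55×0.45/363) = 0.026112
z-statistic: z = (p̂ - p₀)/SE = (0.631 - 0.55)/0.026112 = 3.1020
Critical value: z_0.025 = ±1.960
p-value = 0.0019
Decision: reject H₀ at α = 0.05

Answer: z = 3.1020, reject H₀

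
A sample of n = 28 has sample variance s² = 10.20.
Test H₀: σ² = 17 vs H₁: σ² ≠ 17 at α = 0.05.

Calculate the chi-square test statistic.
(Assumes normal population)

df = n - 1 = 27
χ² = (n-1)s²/σ₀² = 27×10.20/17 = 16.2000
Critical values: χ²_{0.975,27} = 14.573, χ²_{0.025,27} = 43.195
Rejection region: χ² < 14.573 or χ² > 43.195
Decision: fail to reject H₀

Answer: χ² = 16.2000, fail to reject H₀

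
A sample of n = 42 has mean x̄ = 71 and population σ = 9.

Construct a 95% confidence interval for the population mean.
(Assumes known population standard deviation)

Answer: (68.2781, 73.7219)

Derivation:
Confidence level: 95%, α = 0.05
z_0.025 = 1.960
SE = σ/√n = 9/√42 = 1.3887
Margin of error = 1.960 × 1.3887 = 2.7219
CI: x̄ ± margin = 71 ± 2.7219
CI: (68.2781, 73.7219)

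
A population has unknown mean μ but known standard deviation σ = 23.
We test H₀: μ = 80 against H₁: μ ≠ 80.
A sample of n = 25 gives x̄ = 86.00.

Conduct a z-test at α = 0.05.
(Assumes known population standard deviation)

Standard error: SE = σ/√n = 23/√25 = 4.6000
z-statistic: z = (x̄ - μ₀)/SE = (86.00 - 80)/4.6000 = 1.3043
Critical value: ±1.960
p-value = 0.1921
Decision: fail to reject H₀

Answer: z = 1.3043, fail to reject H₀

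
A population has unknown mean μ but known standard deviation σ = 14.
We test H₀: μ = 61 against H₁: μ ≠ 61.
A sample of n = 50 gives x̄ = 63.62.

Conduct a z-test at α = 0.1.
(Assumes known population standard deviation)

Answer: z = 1.3233, fail to reject H₀

Derivation:
Standard error: SE = σ/√n = 14/√50 = 1.9799
z-statistic: z = (x̄ - μ₀)/SE = (63.62 - 61)/1.9799 = 1.3233
Critical value: ±1.645
p-value = 0.1857
Decision: fail to reject H₀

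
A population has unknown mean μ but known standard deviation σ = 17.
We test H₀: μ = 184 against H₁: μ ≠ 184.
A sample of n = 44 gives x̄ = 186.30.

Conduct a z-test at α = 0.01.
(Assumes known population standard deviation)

Standard error: SE = σ/√n = 17/√44 = 2.5628
z-statistic: z = (x̄ - μ₀)/SE = (186.30 - 184)/2.5628 = 0.8975
Critical value: ±2.576
p-value = 0.3695
Decision: fail to reject H₀

Answer: z = 0.8975, fail to reject H₀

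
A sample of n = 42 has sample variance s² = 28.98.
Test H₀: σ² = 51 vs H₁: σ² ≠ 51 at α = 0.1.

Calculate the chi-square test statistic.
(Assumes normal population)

df = n - 1 = 41
χ² = (n-1)s²/σ₀² = 41×28.98/51 = 23.2976
Critical values: χ²_{0.95,41} = 27.326, χ²_{0.05,41} = 56.942
Rejection region: χ² < 27.326 or χ² > 56.942
Decision: reject H₀

Answer: χ² = 23.2976, reject H₀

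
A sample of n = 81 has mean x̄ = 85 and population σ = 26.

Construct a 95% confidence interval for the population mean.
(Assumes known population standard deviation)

Answer: (79.3378, 90.6622)

Derivation:
Confidence level: 95%, α = 0.05
z_0.025 = 1.960
SE = σ/√n = 26/√81 = 2.8889
Margin of error = 1.960 × 2.8889 = 5.6622
CI: x̄ ± margin = 85 ± 5.6622
CI: (79.3378, 90.6622)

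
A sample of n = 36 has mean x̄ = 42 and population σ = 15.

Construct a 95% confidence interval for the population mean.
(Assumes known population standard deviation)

Confidence level: 95%, α = 0.05
z_0.025 = 1.960
SE = σ/√n = 15/√36 = 2.5000
Margin of error = 1.960 × 2.5000 = 4.9000
CI: x̄ ± margin = 42 ± 4.9000
CI: (37.1000, 46.9000)

Answer: (37.1000, 46.9000)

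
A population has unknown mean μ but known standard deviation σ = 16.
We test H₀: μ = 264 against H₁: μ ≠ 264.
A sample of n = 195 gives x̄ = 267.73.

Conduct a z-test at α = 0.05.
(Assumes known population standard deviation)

Answer: z = 3.2554, reject H₀

Derivation:
Standard error: SE = σ/√n = 16/√195 = 1.1458
z-statistic: z = (x̄ - μ₀)/SE = (267.73 - 264)/1.1458 = 3.2554
Critical value: ±1.960
p-value = 0.0011
Decision: reject H₀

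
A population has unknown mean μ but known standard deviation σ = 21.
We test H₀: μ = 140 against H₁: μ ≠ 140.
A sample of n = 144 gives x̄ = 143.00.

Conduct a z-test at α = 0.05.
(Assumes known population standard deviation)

Answer: z = 1.7143, fail to reject H₀

Derivation:
Standard error: SE = σ/√n = 21/√144 = 1.7500
z-statistic: z = (x̄ - μ₀)/SE = (143.00 - 140)/1.7500 = 1.7143
Critical value: ±1.960
p-value = 0.0865
Decision: fail to reject H₀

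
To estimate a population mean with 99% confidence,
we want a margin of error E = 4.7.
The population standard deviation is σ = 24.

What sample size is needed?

Answer: n = 174

Derivation:
z_0.005 = 2.576
n = (z×σ/E)² = (2.576×24/4.7)²
n = 173.0288
Round up: n = 174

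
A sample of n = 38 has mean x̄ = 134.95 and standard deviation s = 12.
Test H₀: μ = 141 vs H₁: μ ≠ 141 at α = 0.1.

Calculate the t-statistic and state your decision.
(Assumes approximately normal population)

Answer: t = -3.1078, reject H₀

Derivation:
df = n - 1 = 37
SE = s/√n = 12/√38 = 1.9467
t = (x̄ - μ₀)/SE = (134.95 - 141)/1.9467 = -3.1078
Critical value: t_{0.05,37} = ±1.687
p-value ≈ 0.0036
Decision: reject H₀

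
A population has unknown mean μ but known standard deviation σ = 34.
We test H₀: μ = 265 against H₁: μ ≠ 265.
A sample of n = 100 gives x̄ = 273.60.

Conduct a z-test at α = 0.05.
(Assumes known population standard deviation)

Answer: z = 2.5294, reject H₀

Derivation:
Standard error: SE = σ/√n = 34/√100 = 3.4000
z-statistic: z = (x̄ - μ₀)/SE = (273.60 - 265)/3.4000 = 2.5294
Critical value: ±1.960
p-value = 0.0114
Decision: reject H₀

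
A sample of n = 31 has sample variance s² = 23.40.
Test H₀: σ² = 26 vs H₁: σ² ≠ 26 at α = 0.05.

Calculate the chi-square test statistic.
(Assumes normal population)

df = n - 1 = 30
χ² = (n-1)s²/σ₀² = 30×23.40/26 = 27.0000
Critical values: χ²_{0.975,30} = 16.791, χ²_{0.025,30} = 46.979
Rejection region: χ² < 16.791 or χ² > 46.979
Decision: fail to reject H₀

Answer: χ² = 27.0000, fail to reject H₀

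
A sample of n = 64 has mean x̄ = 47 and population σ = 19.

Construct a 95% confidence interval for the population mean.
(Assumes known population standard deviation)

Answer: (42.3450, 51.6550)

Derivation:
Confidence level: 95%, α = 0.05
z_0.025 = 1.960
SE = σ/√n = 19/√64 = 2.3750
Margin of error = 1.960 × 2.3750 = 4.6550
CI: x̄ ± margin = 47 ± 4.6550
CI: (42.3450, 51.6550)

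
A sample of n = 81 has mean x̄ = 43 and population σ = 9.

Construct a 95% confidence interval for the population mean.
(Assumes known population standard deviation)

Answer: (41.0400, 44.9600)

Derivation:
Confidence level: 95%, α = 0.05
z_0.025 = 1.960
SE = σ/√n = 9/√81 = 1.0000
Margin of error = 1.960 × 1.0000 = 1.9600
CI: x̄ ± margin = 43 ± 1.9600
CI: (41.0400, 44.9600)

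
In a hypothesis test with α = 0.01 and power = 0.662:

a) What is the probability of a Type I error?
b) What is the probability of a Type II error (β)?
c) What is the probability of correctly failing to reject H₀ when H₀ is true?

Answer: a) 0.01, b) 0.338, c) 0.99

Derivation:
a) Type I error probability = α = 0.01
b) Power = P(reject H₀ | H₁ true) = 1 - β = 0.662, so Type II error probability = β = 1 - Power = 0.338
c) P(fail to reject H₀ | H₀ true) = 1 - α = 0.99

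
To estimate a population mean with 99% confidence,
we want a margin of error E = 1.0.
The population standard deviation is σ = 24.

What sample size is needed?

Answer: n = 3823

Derivation:
z_0.005 = 2.576
n = (z×σ/E)² = (2.576×24/1.0)²
n = 3822.2070
Round up: n = 3823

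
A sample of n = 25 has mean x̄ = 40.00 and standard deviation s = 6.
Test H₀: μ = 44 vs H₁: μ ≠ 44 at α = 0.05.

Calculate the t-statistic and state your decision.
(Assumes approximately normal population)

Answer: t = -3.3333, reject H₀

Derivation:
df = n - 1 = 24
SE = s/√n = 6/√25 = 1.2000
t = (x̄ - μ₀)/SE = (40.00 - 44)/1.2000 = -3.3333
Critical value: t_{0.025,24} = ±2.064
p-value ≈ 0.0028
Decision: reject H₀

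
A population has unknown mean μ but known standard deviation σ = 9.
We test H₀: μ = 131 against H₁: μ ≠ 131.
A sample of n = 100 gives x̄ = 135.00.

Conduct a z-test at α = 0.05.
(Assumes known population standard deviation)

Standard error: SE = σ/√n = 9/√100 = 0.9000
z-statistic: z = (x̄ - μ₀)/SE = (135.00 - 131)/0.9000 = 4.4444
Critical value: ±1.960
p-value < 0.0001
Decision: reject H₀

Answer: z = 4.4444, reject H₀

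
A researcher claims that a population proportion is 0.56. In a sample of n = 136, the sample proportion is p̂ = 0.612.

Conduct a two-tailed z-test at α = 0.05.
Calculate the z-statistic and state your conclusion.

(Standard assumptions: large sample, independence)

Answer: z = 1.2217, fail to reject H₀

Derivation:
H₀: p = 0.56, H₁: p ≠ 0.56
Standard error: SE = √(p₀(1-p₀)/n) = √(0.56×0.44/136) = 0.042565
z-statistic: z = (p̂ - p₀)/SE = (0.612 - 0.56)/0.042565 = 1.2217
Critical value: z_0.025 = ±1.960
p-value = 0.2218
Decision: fail to reject H₀ at α = 0.05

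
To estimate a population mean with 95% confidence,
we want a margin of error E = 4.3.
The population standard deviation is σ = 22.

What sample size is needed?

z_0.025 = 1.960
n = (z×σ/E)² = (1.960×22/4.3)²
n = 100.5589
Round up: n = 101

Answer: n = 101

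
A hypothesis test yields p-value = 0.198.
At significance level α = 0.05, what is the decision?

Answer: fail to reject H₀

Derivation:
Compare p-value to α:
0.198 ≥ 0.05
Decision: fail to reject H₀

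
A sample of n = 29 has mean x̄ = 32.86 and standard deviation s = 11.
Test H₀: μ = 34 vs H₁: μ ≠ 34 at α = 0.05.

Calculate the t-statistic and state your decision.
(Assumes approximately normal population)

df = n - 1 = 28
SE = s/√n = 11/√29 = 2.0426
t = (x̄ - μ₀)/SE = (32.86 - 34)/2.0426 = -0.5581
Critical value: t_{0.025,28} = ±2.048
p-value ≈ 0.5812
Decision: fail to reject H₀

Answer: t = -0.5581, fail to reject H₀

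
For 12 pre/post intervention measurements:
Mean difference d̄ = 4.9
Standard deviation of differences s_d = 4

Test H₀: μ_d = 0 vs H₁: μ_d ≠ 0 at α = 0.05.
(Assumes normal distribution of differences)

df = n - 1 = 11
SE = s_d/√n = 4/√12 = 1.1547
t = d̄/SE = 4.9/1.1547 = 4.2435
Critical value: t_{0.025,11} = ±2.201
p-value ≈ 0.0014
Decision: reject H₀

Answer: t = 4.2435, reject H₀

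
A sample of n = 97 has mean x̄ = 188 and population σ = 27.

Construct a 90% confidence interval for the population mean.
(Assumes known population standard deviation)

Confidence level: 90%, α = 0.1
z_0.05 = 1.645
SE = σ/√n = 27/√97 = 2.7414
Margin of error = 1.645 × 2.7414 = 4.5096
CI: x̄ ± margin = 188 ± 4.5096
CI: (183.4904, 192.5096)

Answer: (183.4904, 192.5096)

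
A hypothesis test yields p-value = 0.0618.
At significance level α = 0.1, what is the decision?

Compare p-value to α:
0.0618 < 0.1
Decision: reject H₀

Answer: reject H₀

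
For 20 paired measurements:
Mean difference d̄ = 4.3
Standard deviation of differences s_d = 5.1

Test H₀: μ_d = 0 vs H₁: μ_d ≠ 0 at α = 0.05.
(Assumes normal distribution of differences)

Answer: t = 3.7706, reject H₀

Derivation:
df = n - 1 = 19
SE = s_d/√n = 5.1/√20 = 1.1404
t = d̄/SE = 4.3/1.1404 = 3.7706
Critical value: t_{0.025,19} = ±2.093
p-value ≈ 0.0013
Decision: reject H₀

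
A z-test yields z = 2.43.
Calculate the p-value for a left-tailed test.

Answer: p-value ≈ 0.9925

Derivation:
For z = 2.43:
p = P(Z < 2.43) = Φ(2.43) = 0.9925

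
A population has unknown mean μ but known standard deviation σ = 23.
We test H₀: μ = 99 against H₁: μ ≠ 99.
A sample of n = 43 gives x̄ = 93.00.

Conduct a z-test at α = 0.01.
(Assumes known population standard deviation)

Answer: z = -1.7106, fail to reject H₀

Derivation:
Standard error: SE = σ/√n = 23/√43 = 3.5075
z-statistic: z = (x̄ - μ₀)/SE = (93.00 - 99)/3.5075 = -1.7106
Critical value: ±2.576
p-value = 0.0872
Decision: fail to reject H₀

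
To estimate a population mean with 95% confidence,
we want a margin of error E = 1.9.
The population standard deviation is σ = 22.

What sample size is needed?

z_0.025 = 1.960
n = (z×σ/E)² = (1.960×22/1.9)²
n = 515.0511
Round up: n = 516

Answer: n = 516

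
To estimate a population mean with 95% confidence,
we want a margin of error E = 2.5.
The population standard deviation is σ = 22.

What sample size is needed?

z_0.025 = 1.960
n = (z×σ/E)² = (1.960×22/2.5)²
n = 297.4935
Round up: n = 298

Answer: n = 298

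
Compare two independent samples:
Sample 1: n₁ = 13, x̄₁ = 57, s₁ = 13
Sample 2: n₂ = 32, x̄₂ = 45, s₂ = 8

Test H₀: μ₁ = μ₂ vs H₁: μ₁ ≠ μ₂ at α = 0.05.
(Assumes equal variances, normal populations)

Answer: t = 3.7773, reject H₀

Derivation:
Pooled variance: s²_p = [12×13² + 31×8²]/(43) = 93.3023
s_p = 9.6593
SE = s_p×√(1/n₁ + 1/n₂) = 9.6593×√(1/13 + 1/32) = 3.1769
t = (x̄₁ - x̄₂)/SE = (57 - 45)/3.1769 = 3.7773
df = 43, t-critical = ±2.017
Decision: reject H₀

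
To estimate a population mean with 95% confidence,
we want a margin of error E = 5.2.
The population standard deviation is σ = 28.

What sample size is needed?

z_0.025 = 1.960
n = (z×σ/E)² = (1.960×28/5.2)²
n = 111.3837
Round up: n = 112

Answer: n = 112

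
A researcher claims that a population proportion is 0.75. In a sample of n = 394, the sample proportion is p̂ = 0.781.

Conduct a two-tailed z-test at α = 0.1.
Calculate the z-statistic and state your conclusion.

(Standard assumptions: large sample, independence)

H₀: p = 0.75, H₁: p ≠ 0.75
Standard error: SE = √(p₀(1-p₀)/n) = √(0.75×0.25/394) = 0.021815
z-statistic: z = (p̂ - p₀)/SE = (0.781 - 0.75)/0.021815 = 1.4210
Critical value: z_0.05 = ±1.645
p-value = 0.1553
Decision: fail to reject H₀ at α = 0.1

Answer: z = 1.4210, fail to reject H₀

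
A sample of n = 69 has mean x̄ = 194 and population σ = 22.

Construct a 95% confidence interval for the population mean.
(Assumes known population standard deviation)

Confidence level: 95%, α = 0.05
z_0.025 = 1.960
SE = σ/√n = 22/√69 = 2.6485
Margin of error = 1.960 × 2.6485 = 5.1911
CI: x̄ ± margin = 194 ± 5.1911
CI: (188.8089, 199.1911)

Answer: (188.8089, 199.1911)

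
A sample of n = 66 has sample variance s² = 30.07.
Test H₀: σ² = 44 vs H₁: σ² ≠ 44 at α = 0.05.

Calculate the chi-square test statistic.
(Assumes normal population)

df = n - 1 = 65
χ² = (n-1)s²/σ₀² = 65×30.07/44 = 44.4216
Critical values: χ²_{0.975,65} = 44.603, χ²_{0.025,65} = 89.177
Rejection region: χ² < 44.603 or χ² > 89.177
Decision: reject H₀

Answer: χ² = 44.4216, reject H₀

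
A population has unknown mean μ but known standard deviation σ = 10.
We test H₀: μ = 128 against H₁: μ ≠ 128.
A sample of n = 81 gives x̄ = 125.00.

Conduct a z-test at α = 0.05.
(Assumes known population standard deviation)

Answer: z = -2.7000, reject H₀

Derivation:
Standard error: SE = σ/√n = 10/√81 = 1.1111
z-statistic: z = (x̄ - μ₀)/SE = (125.00 - 128)/1.1111 = -2.7000
Critical value: ±1.960
p-value = 0.0069
Decision: reject H₀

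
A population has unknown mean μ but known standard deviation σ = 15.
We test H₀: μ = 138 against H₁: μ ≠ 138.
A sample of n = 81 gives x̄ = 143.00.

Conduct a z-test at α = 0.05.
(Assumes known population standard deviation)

Answer: z = 2.9999, reject H₀

Derivation:
Standard error: SE = σ/√n = 15/√81 = 1.6667
z-statistic: z = (x̄ - μ₀)/SE = (143.00 - 138)/1.6667 = 2.9999
Critical value: ±1.960
p-value = 0.0027
Decision: reject H₀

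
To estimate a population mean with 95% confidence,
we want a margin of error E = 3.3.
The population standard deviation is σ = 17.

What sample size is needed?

Answer: n = 102

Derivation:
z_0.025 = 1.960
n = (z×σ/E)² = (1.960×17/3.3)²
n = 101.9488
Round up: n = 102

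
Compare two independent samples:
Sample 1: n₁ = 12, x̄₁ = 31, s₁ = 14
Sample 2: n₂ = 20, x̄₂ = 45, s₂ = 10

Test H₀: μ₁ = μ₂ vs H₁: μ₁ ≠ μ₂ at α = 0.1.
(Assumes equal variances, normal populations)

Answer: t = -3.2974, reject H₀

Derivation:
Pooled variance: s²_p = [11×14² + 19×10²]/(30) = 135.2000
s_p = 11.6276
SE = s_p×√(1/n₁ + 1/n₂) = 11.6276×√(1/12 + 1/20) = 4.2458
t = (x̄₁ - x̄₂)/SE = (31 - 45)/4.2458 = -3.2974
df = 30, t-critical = ±1.697
Decision: reject H₀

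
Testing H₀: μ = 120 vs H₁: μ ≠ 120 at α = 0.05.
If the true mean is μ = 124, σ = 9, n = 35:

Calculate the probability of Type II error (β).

SE = σ/√n = 9/√35 = 1.5213
Critical values: μ₀ ± z_0.025×SE = 120 ± 1.960×1.5213
Acceptance region: (117.0183, 122.9817)
Under H₁ (μ = 124): z_high = (122.9817 - 124)/1.5213 = -0.6694, z_low = (117.0183 - 124)/1.5213 = -4.5893
β = P(not reject | H₁) = Φ(-0.6694) - Φ(-4.5893) ≈ 0.2516

Answer: β ≈ 0.2516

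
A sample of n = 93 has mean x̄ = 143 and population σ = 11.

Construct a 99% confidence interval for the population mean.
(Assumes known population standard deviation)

Answer: (140.0618, 145.9382)

Derivation:
Confidence level: 99%, α = 0.01
z_0.005 = 2.576
SE = σ/√n = 11/√93 = 1.1406
Margin of error = 2.576 × 1.1406 = 2.9382
CI: x̄ ± margin = 143 ± 2.9382
CI: (140.0618, 145.9382)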